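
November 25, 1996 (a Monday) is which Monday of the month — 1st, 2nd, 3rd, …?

Day 25 falls in week ⌈25/7⌉ of the month.
Days 1–7 hold the 1st Monday, 8–14 the 2nd, 15–21 the 3rd, 22–28 the 4th, 29–31 the 5th.
25 is in the range for the 4th.

4th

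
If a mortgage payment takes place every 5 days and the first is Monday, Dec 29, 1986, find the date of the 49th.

The 49th occurrence is 48 intervals after the first: 48 × 5 = 240 days after Dec 29, 1986.
Dec has 31 days — 2 days to the end of Dec leaves 238.
Jan has 31 days (207 left).
Feb has 28 days (179 left).
Mar has 31 days (148 left).
Apr has 30 days (118 left).
May has 31 days (87 left).
Jun has 30 days (57 left).
Jul has 31 days (26 left).
26 days into Aug → Aug 26, 1987.

Aug 26, 1987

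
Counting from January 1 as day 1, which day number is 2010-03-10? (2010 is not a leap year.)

69

Days in months before March: 31 + 28 = 59.
Plus 10 days into March → day 69.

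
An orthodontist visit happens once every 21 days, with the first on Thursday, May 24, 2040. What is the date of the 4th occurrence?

The 4th occurrence is 3 intervals after the first: 3 × 21 = 63 days after May 24, 2040.
May has 31 days — 7 days to the end of May leaves 56.
June has 30 days (26 left).
26 days into July → July 26, 2040.

July 26, 2040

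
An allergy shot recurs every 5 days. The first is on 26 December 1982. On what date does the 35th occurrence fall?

The 35th occurrence is 34 intervals after the first: 34 × 5 = 170 days after 26 December 1982.
December has 31 days — 5 days to the end of December leaves 165.
January has 31 days (134 left).
February has 28 days (106 left).
March has 31 days (75 left).
April has 30 days (45 left).
May has 31 days (14 left).
14 days into June → 14 June 1983.

14 June 1983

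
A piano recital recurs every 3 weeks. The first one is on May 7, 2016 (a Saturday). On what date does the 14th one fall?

The 14th occurrence is 13 intervals after the first: 13 × 21 = 273 days after May 7, 2016.
May has 31 days — 24 days to the end of May leaves 249.
June has 30 days (219 left).
July has 31 days (188 left).
August has 31 days (157 left).
September has 30 days (127 left).
October has 31 days (96 left).
November has 30 days (66 left).
December has 31 days (35 left).
January has 31 days (4 left).
4 days into February → February 4, 2017.

February 4, 2017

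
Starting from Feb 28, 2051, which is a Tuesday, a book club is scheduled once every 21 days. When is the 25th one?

The 25th occurrence is 24 intervals after the first: 24 × 21 = 504 days after Feb 28, 2051.
Feb has 28 days — 0 days to the end of Feb leaves 504.
From end of Feb to end of 2051 is 306 days (198 left).
Jan has 31 days (167 left).
Feb has 29 days (138 left).
Mar has 31 days (107 left).
Apr has 30 days (77 left).
May has 31 days (46 left).
Jun has 30 days (16 left).
16 days into Jul → Jul 16, 2052.

Jul 16, 2052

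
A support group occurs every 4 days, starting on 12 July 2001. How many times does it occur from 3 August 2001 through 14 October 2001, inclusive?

Occurrences land 4·i days after 12 July 2001 for i = 0, 1, 2, …
3 August 2001 is 22 days after the start; 22 ÷ 4 = 5 remainder 2; since the remainder is 2, round up to i = 6. First occurrence in the window: #7 on 5 August 2001 (6×4 = 24 days in).
14 October 2001 is 94 days after the start; 94 ÷ 4 = 23 remainder 2. Last occurrence in the window: #24 on 12 October 2001.
Occurrences #7 through #24: 18 in total.

18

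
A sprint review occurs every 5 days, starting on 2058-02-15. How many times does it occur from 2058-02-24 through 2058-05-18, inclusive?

17

Occurrences land 5·i days after 2058-02-15 for i = 0, 1, 2, …
2058-02-24 is 9 days after the start; 9 ÷ 5 = 1 remainder 4; since the remainder is 4, round up to i = 2. First occurrence in the window: #3 on 2058-02-25 (2×5 = 10 days in).
2058-05-18 is 92 days after the start; 92 ÷ 5 = 18 remainder 2. Last occurrence in the window: #19 on 2058-05-16.
Occurrences #3 through #19: 17 in total.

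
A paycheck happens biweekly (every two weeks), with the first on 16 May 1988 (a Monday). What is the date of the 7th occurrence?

8 August 1988

The 7th occurrence is 6 intervals after the first: 6 × 14 = 84 days after 16 May 1988.
May has 31 days — 15 days to the end of May leaves 69.
June has 30 days (39 left).
July has 31 days (8 left).
8 days into August → 8 August 1988.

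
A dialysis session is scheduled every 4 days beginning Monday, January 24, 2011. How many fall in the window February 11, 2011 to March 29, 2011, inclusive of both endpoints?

12

Occurrences land 4·i days after January 24, 2011 for i = 0, 1, 2, …
February 11, 2011 is 18 days after the start; 18 ÷ 4 = 4 remainder 2; since the remainder is 2, round up to i = 5. First occurrence in the window: #6 on February 13, 2011 (5×4 = 20 days in).
March 29, 2011 is 64 days after the start; 64 ÷ 4 = 16 remainder 0. Last occurrence in the window: #17 on March 29, 2011.
Occurrences #6 through #17: 12 in total.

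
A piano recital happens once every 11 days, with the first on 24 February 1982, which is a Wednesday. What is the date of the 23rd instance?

24 October 1982

The 23rd occurrence is 22 intervals after the first: 22 × 11 = 242 days after 24 February 1982.
February has 28 days — 4 days to the end of February leaves 238.
March has 31 days (207 left).
April has 30 days (177 left).
May has 31 days (146 left).
June has 30 days (116 left).
July has 31 days (85 left).
August has 31 days (54 left).
September has 30 days (24 left).
24 days into October → 24 October 1982.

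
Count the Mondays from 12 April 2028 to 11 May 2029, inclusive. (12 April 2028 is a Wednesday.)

12 April 2028 is a Wednesday; the first Monday on or after it is 17 April 2028 (5 days later).
From 17 April 2028 to 11 May 2029: 258 + 131 = 389 days (rest of 2028, to 11 May 2029 in 2029).
389 ÷ 7 = 55 full weeks with remainder 4, so 55 more Mondays after the first → 56.

56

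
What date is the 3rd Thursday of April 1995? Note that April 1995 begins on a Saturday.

April 1995 begins on a Saturday, so the first Thursday is April 6 (5 days later).
The 3rd Thursday is 2 weeks later: 6 + 14 = 20.

April 20, 1995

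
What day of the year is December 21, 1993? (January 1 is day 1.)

Days in months before December: 31 + 28 + 31 + 30 + 31 + 30 + 31 + 31 + 30 + 31 + 30 = 334.
Plus 21 days into December → day 355.

355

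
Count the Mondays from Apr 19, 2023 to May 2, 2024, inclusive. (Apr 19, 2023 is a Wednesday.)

54

Apr 19, 2023 is a Wednesday; the first Monday on or after it is Apr 24, 2023 (5 days later).
From Apr 24, 2023 to May 2, 2024: 251 + 123 = 374 days (rest of 2023, to May 2, 2024 in 2024).
374 ÷ 7 = 53 full weeks with remainder 3, so 53 more Mondays after the first → 54.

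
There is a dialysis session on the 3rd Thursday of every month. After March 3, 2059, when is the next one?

March 20, 2059

March 2059 starts on a Saturday; its first Thursday is the 6th, so the 3rd Thursday is the 20th — March 20, 2059.
March 20, 2059 is after March 3, 2059, so that is the next one.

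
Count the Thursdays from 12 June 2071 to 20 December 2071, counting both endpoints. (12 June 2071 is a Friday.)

27

12 June 2071 is a Friday; the first Thursday on or after it is 18 June 2071 (6 days later).
From 18 June 2071 to 20 December 2071: 12 + 31 + 31 + 30 + 31 + 30 + 20 = 185 days (rest of June, July, August, September, October, November, December).
185 ÷ 7 = 26 full weeks with remainder 3, so 26 more Thursdays after the first → 27.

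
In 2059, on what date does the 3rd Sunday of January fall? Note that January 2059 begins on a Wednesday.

January 2059 begins on a Wednesday, so the first Sunday is January 5 (4 days later).
The 3rd Sunday is 2 weeks later: 5 + 14 = 19.

19 January 2059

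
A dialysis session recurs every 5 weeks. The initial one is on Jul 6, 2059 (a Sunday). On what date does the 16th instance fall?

Dec 12, 2060

The 16th occurrence is 15 intervals after the first: 15 × 35 = 525 days after Jul 6, 2059.
Jul has 31 days — 25 days to the end of Jul leaves 500.
From end of Jul to end of 2059 is 153 days (347 left).
Jan has 31 days (316 left).
Feb has 29 days (287 left).
Mar has 31 days (256 left).
Apr has 30 days (226 left).
May has 31 days (195 left).
Jun has 30 days (165 left).
Jul has 31 days (134 left).
Aug has 31 days (103 left).
Sep has 30 days (73 left).
Oct has 31 days (42 left).
Nov has 30 days (12 left).
12 days into Dec → Dec 12, 2060.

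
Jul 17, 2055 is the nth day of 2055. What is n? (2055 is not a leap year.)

198

Days in months before Jul: 31 + 28 + 31 + 30 + 31 + 30 = 181.
Plus 17 days into Jul → day 198.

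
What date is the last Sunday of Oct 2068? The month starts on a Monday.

Oct 2068 begins on a Monday, so the first Sunday is Oct 7 (6 days later).
Oct 2068 has 31 days. Adding weeks: 7, 14, 21, 28 — the last one ≤ 31 is the 28th.

Oct 28, 2068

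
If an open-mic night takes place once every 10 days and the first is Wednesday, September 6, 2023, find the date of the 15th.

The 15th occurrence is 14 intervals after the first: 14 × 10 = 140 days after September 6, 2023.
September has 30 days — 24 days to the end of September leaves 116.
October has 31 days (85 left).
November has 30 days (55 left).
December has 31 days (24 left).
24 days into January → January 24, 2024.

January 24, 2024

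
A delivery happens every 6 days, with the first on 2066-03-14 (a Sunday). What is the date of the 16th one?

The 16th occurrence is 15 intervals after the first: 15 × 6 = 90 days after 2066-03-14.
March has 31 days — 17 days to the end of March leaves 73.
April has 30 days (43 left).
May has 31 days (12 left).
12 days into June → 2066-06-12.

2066-06-12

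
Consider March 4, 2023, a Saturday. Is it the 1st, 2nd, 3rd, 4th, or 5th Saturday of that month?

1st

Day 4 falls in week ⌈4/7⌉ of the month.
Days 1–7 hold the 1st Saturday, 8–14 the 2nd, 15–21 the 3rd, 22–28 the 4th, 29–31 the 5th.
4 is in the range for the 1st.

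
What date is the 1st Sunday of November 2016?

6 November 2016

The first Sunday of November 2016 is November 6.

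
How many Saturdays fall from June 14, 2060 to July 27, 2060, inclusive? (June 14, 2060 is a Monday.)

6

June 14, 2060 is a Monday; the first Saturday on or after it is June 19, 2060 (5 days later).
From June 19, 2060 to July 27, 2060: 11 + 27 = 38 days (rest of June, July).
38 ÷ 7 = 5 full weeks with remainder 3, so 5 more Saturdays after the first → 6.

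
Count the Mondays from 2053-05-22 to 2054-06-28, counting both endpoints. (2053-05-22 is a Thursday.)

57

2053-05-22 is a Thursday; the first Monday on or after it is 2053-05-26 (4 days later).
From 2053-05-26 to 2054-06-28: 219 + 179 = 398 days (rest of 2053, to 2054-06-28 in 2054).
398 ÷ 7 = 56 full weeks with remainder 6, so 56 more Mondays after the first → 57.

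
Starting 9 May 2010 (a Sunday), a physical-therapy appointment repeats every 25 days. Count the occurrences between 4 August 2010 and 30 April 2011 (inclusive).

11

Occurrences land 25·i days after 9 May 2010 for i = 0, 1, 2, …
4 August 2010 is 87 days after the start; 87 ÷ 25 = 3 remainder 12; since the remainder is 12, round up to i = 4. First occurrence in the window: #5 on 17 August 2010 (4×25 = 100 days in).
30 April 2011 is 356 days after the start; 356 ÷ 25 = 14 remainder 6. Last occurrence in the window: #15 on 24 April 2011.
Occurrences #5 through #15: 11 in total.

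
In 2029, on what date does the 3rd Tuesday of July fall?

17 July 2029

July 2029 begins on a Sunday, so the first Tuesday is July 3 (2 days later).
The 3rd Tuesday is 2 weeks later: 3 + 14 = 17.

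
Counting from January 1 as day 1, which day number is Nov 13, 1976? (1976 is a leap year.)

318

Days in months before Nov: 31 + 29 + 31 + 30 + 31 + 30 + 31 + 31 + 30 + 31 = 305.
Plus 13 days into Nov → day 318.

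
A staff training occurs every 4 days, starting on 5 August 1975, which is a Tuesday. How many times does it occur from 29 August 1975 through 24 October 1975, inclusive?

Occurrences land 4·i days after 5 August 1975 for i = 0, 1, 2, …
29 August 1975 is 24 days after the start; 24 ÷ 4 = 6 remainder 0. First occurrence in the window: #7 on 29 August 1975 (6×4 = 24 days in).
24 October 1975 is 80 days after the start; 80 ÷ 4 = 20 remainder 0. Last occurrence in the window: #21 on 24 October 1975.
Occurrences #7 through #21: 15 in total.

15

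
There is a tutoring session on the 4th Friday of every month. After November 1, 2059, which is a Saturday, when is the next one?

November 28, 2059

November 2059 starts on a Saturday; its first Friday is the 7th, so the 4th Friday is the 28th — November 28, 2059.
November 28, 2059 is after November 1, 2059, so that is the next one.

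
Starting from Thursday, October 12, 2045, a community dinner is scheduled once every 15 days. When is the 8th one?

January 25, 2046

The 8th occurrence is 7 intervals after the first: 7 × 15 = 105 days after October 12, 2045.
October has 31 days — 19 days to the end of October leaves 86.
November has 30 days (56 left).
December has 31 days (25 left).
25 days into January → January 25, 2046.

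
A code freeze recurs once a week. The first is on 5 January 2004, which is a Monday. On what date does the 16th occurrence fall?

The 16th occurrence is 15 intervals after the first: 15 × 7 = 105 days after 5 January 2004.
January has 31 days — 26 days to the end of January leaves 79.
February has 29 days (50 left).
March has 31 days (19 left).
19 days into April → 19 April 2004.

19 April 2004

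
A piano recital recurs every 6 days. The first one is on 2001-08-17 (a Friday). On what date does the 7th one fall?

2001-09-22

The 7th occurrence is 6 intervals after the first: 6 × 6 = 36 days after 2001-08-17.
August has 31 days — 14 days to the end of August leaves 22.
22 days into September → 2001-09-22.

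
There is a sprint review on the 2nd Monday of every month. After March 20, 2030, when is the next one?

April 8, 2030

March 2030 starts on a Friday; its first Monday is the 4th, so the 2nd Monday is the 11th — March 11, 2030.
That is not after March 20, 2030, so look at April 2030.
April 2030 starts on a Monday; its first Monday is the 1st, so the 2nd Monday is the 8th — April 8, 2030.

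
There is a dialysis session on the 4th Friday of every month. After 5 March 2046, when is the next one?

23 March 2046

March 2046 starts on a Thursday; its first Friday is the 2nd, so the 4th Friday is the 23rd — 23 March 2046.
23 March 2046 is after 5 March 2046, so that is the next one.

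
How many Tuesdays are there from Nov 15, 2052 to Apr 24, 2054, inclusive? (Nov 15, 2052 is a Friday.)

Nov 15, 2052 is a Friday; the first Tuesday on or after it is Nov 19, 2052 (4 days later).
From Nov 19, 2052 to Apr 24, 2054: 42 + 365 + 114 = 521 days (rest of 2052, 2053, to Apr 24, 2054 in 2054).
521 ÷ 7 = 74 full weeks with remainder 3, so 74 more Tuesdays after the first → 75.

75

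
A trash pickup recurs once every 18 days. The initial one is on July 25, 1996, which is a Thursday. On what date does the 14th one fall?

The 14th occurrence is 13 intervals after the first: 13 × 18 = 234 days after July 25, 1996.
July has 31 days — 6 days to the end of July leaves 228.
August has 31 days (197 left).
September has 30 days (167 left).
October has 31 days (136 left).
November has 30 days (106 left).
December has 31 days (75 left).
January has 31 days (44 left).
February has 28 days (16 left).
16 days into March → March 16, 1997.

March 16, 1997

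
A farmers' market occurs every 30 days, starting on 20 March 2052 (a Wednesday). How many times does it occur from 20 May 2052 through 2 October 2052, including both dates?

Occurrences land 30·i days after 20 March 2052 for i = 0, 1, 2, …
20 May 2052 is 61 days after the start; 61 ÷ 30 = 2 remainder 1; since the remainder is 1, round up to i = 3. First occurrence in the window: #4 on 18 June 2052 (3×30 = 90 days in).
2 October 2052 is 196 days after the start; 196 ÷ 30 = 6 remainder 16. Last occurrence in the window: #7 on 16 September 2052.
Occurrences #4 through #7: 4 in total.

4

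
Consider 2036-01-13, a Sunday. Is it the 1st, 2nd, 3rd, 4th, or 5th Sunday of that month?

2nd

Day 13 falls in week ⌈13/7⌉ of the month.
Days 1–7 hold the 1st Sunday, 8–14 the 2nd, 15–21 the 3rd, 22–28 the 4th, 29–31 the 5th.
13 is in the range for the 2nd.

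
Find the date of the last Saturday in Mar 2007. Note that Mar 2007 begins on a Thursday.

Mar 2007 begins on a Thursday, so the first Saturday is Mar 3 (2 days later).
Mar 2007 has 31 days. Adding weeks: 3, 10, 17, 24, 31 — the last one ≤ 31 is the 31st.

Mar 31, 2007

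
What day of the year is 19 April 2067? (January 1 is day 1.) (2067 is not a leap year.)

Days in months before April: 31 + 28 + 31 = 90.
Plus 19 days into April → day 109.

109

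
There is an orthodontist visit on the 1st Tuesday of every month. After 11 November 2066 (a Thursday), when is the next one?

November 2066 starts on a Monday, so its 1st Tuesday is 2 November 2066 (1 day in).
That is not after 11 November 2066, so look at December 2066.
December 2066 starts on a Wednesday, so its 1st Tuesday is 7 December 2066 (6 days in).

7 December 2066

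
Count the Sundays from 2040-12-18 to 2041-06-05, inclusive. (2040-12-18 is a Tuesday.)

24

2040-12-18 is a Tuesday; the first Sunday on or after it is 2040-12-23 (5 days later).
From 2040-12-23 to 2041-06-05: 8 + 31 + 28 + 31 + 30 + 31 + 5 = 164 days (rest of December, January, February, March, April, May, June).
164 ÷ 7 = 23 full weeks with remainder 3, so 23 more Sundays after the first → 24.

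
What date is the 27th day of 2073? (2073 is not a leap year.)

Jan 27, 2073

27 into Jan → Jan 27.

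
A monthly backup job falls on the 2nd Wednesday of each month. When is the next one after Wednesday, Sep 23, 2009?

Sep 2009 starts on a Tuesday; its first Wednesday is the 2nd, so the 2nd Wednesday is the 9th — Sep 9, 2009.
That is not after Sep 23, 2009, so look at Oct 2009.
Oct 2009 starts on a Thursday; its first Wednesday is the 7th, so the 2nd Wednesday is the 14th — Oct 14, 2009.

Oct 14, 2009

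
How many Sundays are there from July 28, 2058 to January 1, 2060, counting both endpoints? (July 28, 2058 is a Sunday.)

July 28, 2058 is a Sunday; the first Sunday on or after it is July 28, 2058.
From July 28, 2058 to January 1, 2060: 156 + 365 + 1 = 522 days (rest of 2058, 2059, to January 1, 2060 in 2060).
522 ÷ 7 = 74 full weeks with remainder 4, so 74 more Sundays after the first → 75.

75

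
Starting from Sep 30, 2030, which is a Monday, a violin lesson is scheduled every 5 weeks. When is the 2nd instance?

Nov 4, 2030

The 2nd occurrence is 1 interval after the first: 1 × 35 = 35 days after Sep 30, 2030.
Sep has 30 days — 0 days to the end of Sep leaves 35.
Oct has 31 days (4 left).
4 days into Nov → Nov 4, 2030.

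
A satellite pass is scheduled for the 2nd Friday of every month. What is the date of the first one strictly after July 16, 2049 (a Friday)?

August 13, 2049

July 2049 starts on a Thursday; its first Friday is the 2nd, so the 2nd Friday is the 9th — July 9, 2049.
That is not after July 16, 2049, so look at August 2049.
August 2049 starts on a Sunday; its first Friday is the 6th, so the 2nd Friday is the 13th — August 13, 2049.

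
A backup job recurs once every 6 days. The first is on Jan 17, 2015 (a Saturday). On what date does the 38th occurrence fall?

Aug 27, 2015

The 38th occurrence is 37 intervals after the first: 37 × 6 = 222 days after Jan 17, 2015.
Jan has 31 days — 14 days to the end of Jan leaves 208.
Feb has 28 days (180 left).
Mar has 31 days (149 left).
Apr has 30 days (119 left).
May has 31 days (88 left).
Jun has 30 days (58 left).
Jul has 31 days (27 left).
27 days into Aug → Aug 27, 2015.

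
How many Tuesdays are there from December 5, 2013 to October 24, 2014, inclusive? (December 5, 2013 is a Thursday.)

46

December 5, 2013 is a Thursday; the first Tuesday on or after it is December 10, 2013 (5 days later).
From December 10, 2013 to October 24, 2014: 21 + 31 + 28 + 31 + 30 + 31 + 30 + 31 + 31 + 30 + 24 = 318 days (rest of December, January, February, March, April, May, June, July, August, September, October).
318 ÷ 7 = 45 full weeks with remainder 3, so 45 more Tuesdays after the first → 46.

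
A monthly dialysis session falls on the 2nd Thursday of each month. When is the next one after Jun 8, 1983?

Jun 1983 starts on a Wednesday; its first Thursday is the 2nd, so the 2nd Thursday is the 9th — Jun 9, 1983.
Jun 9, 1983 is after Jun 8, 1983, so that is the next one.

Jun 9, 1983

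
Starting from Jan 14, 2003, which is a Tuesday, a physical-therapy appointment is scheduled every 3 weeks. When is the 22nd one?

Mar 30, 2004

The 22nd occurrence is 21 intervals after the first: 21 × 21 = 441 days after Jan 14, 2003.
Jan has 31 days — 17 days to the end of Jan leaves 424.
From end of Jan to end of 2003 is 334 days (90 left).
Jan has 31 days (59 left).
Feb has 29 days (30 left).
30 days into Mar → Mar 30, 2004.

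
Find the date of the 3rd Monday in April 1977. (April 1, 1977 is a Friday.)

April 1977 begins on a Friday, so the first Monday is April 4 (3 days later).
The 3rd Monday is 2 weeks later: 4 + 14 = 18.

18 April 1977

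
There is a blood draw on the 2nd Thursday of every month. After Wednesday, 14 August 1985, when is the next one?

August 1985 starts on a Thursday; its first Thursday is the 1st, so the 2nd Thursday is the 8th — 8 August 1985.
That is not after 14 August 1985, so look at September 1985.
September 1985 starts on a Sunday; its first Thursday is the 5th, so the 2nd Thursday is the 12th — 12 September 1985.

12 September 1985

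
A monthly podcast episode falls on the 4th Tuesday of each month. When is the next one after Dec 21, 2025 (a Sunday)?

Dec 23, 2025

Dec 2025 starts on a Monday; its first Tuesday is the 2nd, so the 4th Tuesday is the 23rd — Dec 23, 2025.
Dec 23, 2025 is after Dec 21, 2025, so that is the next one.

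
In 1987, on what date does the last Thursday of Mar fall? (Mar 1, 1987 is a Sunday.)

Mar 26, 1987

Mar 1987 begins on a Sunday, so the first Thursday is Mar 5 (4 days later).
Mar 1987 has 31 days. Adding weeks: 5, 12, 19, 26 — the last one ≤ 31 is the 26th.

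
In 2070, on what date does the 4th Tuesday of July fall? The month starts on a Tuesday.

July 22, 2070

July 2070 begins on a Tuesday, so the first Tuesday is July 1.
The 4th Tuesday is 3 weeks later: 1 + 21 = 22.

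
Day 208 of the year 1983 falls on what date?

July 27, 1983

January has 31 days (208 − 31 = 177 remain).
February has 28 days (177 − 28 = 149 remain).
March has 31 days (149 − 31 = 118 remain).
April has 30 days (118 − 30 = 88 remain).
May has 31 days (88 − 31 = 57 remain).
June has 30 days (57 − 30 = 27 remain).
27 into July → July 27.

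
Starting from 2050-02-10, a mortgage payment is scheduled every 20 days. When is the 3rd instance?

The 3rd occurrence is 2 intervals after the first: 2 × 20 = 40 days after 2050-02-10.
February has 28 days — 18 days to the end of February leaves 22.
22 days into March → 2050-03-22.

2050-03-22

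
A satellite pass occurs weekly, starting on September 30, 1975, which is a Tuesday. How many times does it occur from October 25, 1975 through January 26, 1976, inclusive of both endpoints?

13

Occurrences land 7·i days after September 30, 1975 for i = 0, 1, 2, …
October 25, 1975 is 25 days after the start; 25 ÷ 7 = 3 remainder 4; since the remainder is 4, round up to i = 4. First occurrence in the window: #5 on October 28, 1975 (4×7 = 28 days in).
January 26, 1976 is 118 days after the start; 118 ÷ 7 = 16 remainder 6. Last occurrence in the window: #17 on January 20, 1976.
Occurrences #5 through #17: 13 in total.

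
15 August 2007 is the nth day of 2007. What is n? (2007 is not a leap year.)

Days in months before August: 31 + 28 + 31 + 30 + 31 + 30 + 31 = 212.
Plus 15 days into August → day 227.

227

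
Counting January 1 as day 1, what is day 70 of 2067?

Jan has 31 days (70 − 31 = 39 remain).
Feb has 28 days (39 − 28 = 11 remain).
11 into Mar → Mar 11.

Mar 11, 2067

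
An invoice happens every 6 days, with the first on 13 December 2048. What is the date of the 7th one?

18 January 2049

The 7th occurrence is 6 intervals after the first: 6 × 6 = 36 days after 13 December 2048.
December has 31 days — 18 days to the end of December leaves 18.
18 days into January → 18 January 2049.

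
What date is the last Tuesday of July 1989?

1989-07-25

The first Tuesday of July 1989 is July 4.
July 1989 has 31 days. Adding weeks: 4, 11, 18, 25 — the last one ≤ 31 is the 25th.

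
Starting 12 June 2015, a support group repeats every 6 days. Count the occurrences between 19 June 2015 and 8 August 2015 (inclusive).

Occurrences land 6·i days after 12 June 2015 for i = 0, 1, 2, …
19 June 2015 is 7 days after the start; 7 ÷ 6 = 1 remainder 1; since the remainder is 1, round up to i = 2. First occurrence in the window: #3 on 24 June 2015 (2×6 = 12 days in).
8 August 2015 is 57 days after the start; 57 ÷ 6 = 9 remainder 3. Last occurrence in the window: #10 on 5 August 2015.
Occurrences #3 through #10: 8 in total.

8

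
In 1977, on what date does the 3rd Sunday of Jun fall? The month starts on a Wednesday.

Jun 19, 1977

Jun 1977 begins on a Wednesday, so the first Sunday is Jun 5 (4 days later).
The 3rd Sunday is 2 weeks later: 5 + 14 = 19.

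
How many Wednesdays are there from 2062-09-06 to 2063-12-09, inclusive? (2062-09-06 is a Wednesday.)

66

2062-09-06 is a Wednesday; the first Wednesday on or after it is 2062-09-06.
From 2062-09-06 to 2063-12-09: 116 + 343 = 459 days (rest of 2062, to 2063-12-09 in 2063).
459 ÷ 7 = 65 full weeks with remainder 4, so 65 more Wednesdays after the first → 66.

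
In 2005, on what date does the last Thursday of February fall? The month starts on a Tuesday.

February 2005 begins on a Tuesday, so the first Thursday is February 3 (2 days later).
February 2005 has 28 days. Adding weeks: 3, 10, 17, 24 — the last one ≤ 28 is the 24th.

24 February 2005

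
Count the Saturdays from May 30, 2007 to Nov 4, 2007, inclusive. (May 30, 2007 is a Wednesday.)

May 30, 2007 is a Wednesday; the first Saturday on or after it is Jun 2, 2007 (3 days later).
From Jun 2, 2007 to Nov 4, 2007: 28 + 31 + 31 + 30 + 31 + 4 = 155 days (rest of Jun, Jul, Aug, Sep, Oct, Nov).
155 ÷ 7 = 22 full weeks with remainder 1, so 22 more Saturdays after the first → 23.

23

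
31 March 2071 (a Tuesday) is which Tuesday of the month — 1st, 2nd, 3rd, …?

5th

Day 31 falls in week ⌈31/7⌉ of the month.
Days 1–7 hold the 1st Tuesday, 8–14 the 2nd, 15–21 the 3rd, 22–28 the 4th, 29–31 the 5th.
31 is in the range for the 5th.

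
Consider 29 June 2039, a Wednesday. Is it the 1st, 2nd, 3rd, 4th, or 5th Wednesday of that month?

Day 29 falls in week ⌈29/7⌉ of the month.
Days 1–7 hold the 1st Wednesday, 8–14 the 2nd, 15–21 the 3rd, 22–28 the 4th, 29–31 the 5th.
29 is in the range for the 5th.

5th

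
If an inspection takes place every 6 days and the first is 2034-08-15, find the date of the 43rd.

The 43rd occurrence is 42 intervals after the first: 42 × 6 = 252 days after 2034-08-15.
August has 31 days — 16 days to the end of August leaves 236.
September has 30 days (206 left).
October has 31 days (175 left).
November has 30 days (145 left).
December has 31 days (114 left).
January has 31 days (83 left).
February has 28 days (55 left).
March has 31 days (24 left).
24 days into April → 2035-04-24.

2035-04-24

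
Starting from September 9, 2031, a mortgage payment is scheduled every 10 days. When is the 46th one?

December 2, 2032

The 46th occurrence is 45 intervals after the first: 45 × 10 = 450 days after September 9, 2031.
September has 30 days — 21 days to the end of September leaves 429.
From end of September to end of 2031 is 92 days (337 left).
January has 31 days (306 left).
February has 29 days (277 left).
March has 31 days (246 left).
April has 30 days (216 left).
May has 31 days (185 left).
June has 30 days (155 left).
July has 31 days (124 left).
August has 31 days (93 left).
September has 30 days (63 left).
October has 31 days (32 left).
November has 30 days (2 left).
2 days into December → December 2, 2032.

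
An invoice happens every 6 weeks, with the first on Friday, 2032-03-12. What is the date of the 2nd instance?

2032-04-23

The 2nd occurrence is 1 interval after the first: 1 × 42 = 42 days after 2032-03-12.
March has 31 days — 19 days to the end of March leaves 23.
23 days into April → 2032-04-23.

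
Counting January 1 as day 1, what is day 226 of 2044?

January has 31 days (226 − 31 = 195 remain).
February has 29 days (195 − 29 = 166 remain).
March has 31 days (166 − 31 = 135 remain).
April has 30 days (135 − 30 = 105 remain).
May has 31 days (105 − 31 = 74 remain).
June has 30 days (74 − 30 = 44 remain).
July has 31 days (44 − 31 = 13 remain).
13 into August → August 13.

2044-08-13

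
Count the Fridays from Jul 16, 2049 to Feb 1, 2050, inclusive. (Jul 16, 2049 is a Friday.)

29

Jul 16, 2049 is a Friday; the first Friday on or after it is Jul 16, 2049.
From Jul 16, 2049 to Feb 1, 2050: 15 + 31 + 30 + 31 + 30 + 31 + 31 + 1 = 200 days (rest of Jul, Aug, Sep, Oct, Nov, Dec, Jan, Feb).
200 ÷ 7 = 28 full weeks with remainder 4, so 28 more Fridays after the first → 29.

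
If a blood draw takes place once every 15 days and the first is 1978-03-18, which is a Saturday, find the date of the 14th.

1978-09-29

The 14th occurrence is 13 intervals after the first: 13 × 15 = 195 days after 1978-03-18.
March has 31 days — 13 days to the end of March leaves 182.
April has 30 days (152 left).
May has 31 days (121 left).
June has 30 days (91 left).
July has 31 days (60 left).
August has 31 days (29 left).
29 days into September → 1978-09-29.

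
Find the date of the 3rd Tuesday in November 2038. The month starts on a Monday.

November 16, 2038

November 2038 begins on a Monday, so the first Tuesday is November 2 (1 day later).
The 3rd Tuesday is 2 weeks later: 2 + 14 = 16.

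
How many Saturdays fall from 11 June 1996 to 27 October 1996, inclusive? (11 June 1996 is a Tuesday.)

20

11 June 1996 is a Tuesday; the first Saturday on or after it is 15 June 1996 (4 days later).
From 15 June 1996 to 27 October 1996: 15 + 31 + 31 + 30 + 27 = 134 days (rest of June, July, August, September, October).
134 ÷ 7 = 19 full weeks with remainder 1, so 19 more Saturdays after the first → 20.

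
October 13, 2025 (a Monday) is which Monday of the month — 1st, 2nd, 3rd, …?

Day 13 falls in week ⌈13/7⌉ of the month.
Days 1–7 hold the 1st Monday, 8–14 the 2nd, 15–21 the 3rd, 22–28 the 4th, 29–31 the 5th.
13 is in the range for the 2nd.

2nd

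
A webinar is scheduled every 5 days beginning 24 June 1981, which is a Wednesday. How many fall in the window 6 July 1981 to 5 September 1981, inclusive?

Occurrences land 5·i days after 24 June 1981 for i = 0, 1, 2, …
6 July 1981 is 12 days after the start; 12 ÷ 5 = 2 remainder 2; since the remainder is 2, round up to i = 3. First occurrence in the window: #4 on 9 July 1981 (3×5 = 15 days in).
5 September 1981 is 73 days after the start; 73 ÷ 5 = 14 remainder 3. Last occurrence in the window: #15 on 2 September 1981.
Occurrences #4 through #15: 12 in total.

12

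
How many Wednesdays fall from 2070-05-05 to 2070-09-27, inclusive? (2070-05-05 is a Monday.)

21

2070-05-05 is a Monday; the first Wednesday on or after it is 2070-05-07 (2 days later).
From 2070-05-07 to 2070-09-27: 24 + 30 + 31 + 31 + 27 = 143 days (rest of May, June, July, August, September).
143 ÷ 7 = 20 full weeks with remainder 3, so 20 more Wednesdays after the first → 21.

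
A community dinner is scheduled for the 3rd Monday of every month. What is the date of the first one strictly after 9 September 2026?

21 September 2026

September 2026 starts on a Tuesday; its first Monday is the 7th, so the 3rd Monday is the 21st — 21 September 2026.
21 September 2026 is after 9 September 2026, so that is the next one.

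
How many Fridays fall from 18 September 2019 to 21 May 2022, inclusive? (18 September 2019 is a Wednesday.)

140

18 September 2019 is a Wednesday; the first Friday on or after it is 20 September 2019 (2 days later).
From 20 September 2019 to 21 May 2022: 102 + 366 + 365 + 141 = 974 days (rest of 2019, 2020, 2021, to 21 May 2022 in 2022).
974 ÷ 7 = 139 full weeks with remainder 1, so 139 more Fridays after the first → 140.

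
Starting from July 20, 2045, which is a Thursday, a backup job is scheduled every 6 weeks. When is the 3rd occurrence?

October 12, 2045

The 3rd occurrence is 2 intervals after the first: 2 × 42 = 84 days after July 20, 2045.
July has 31 days — 11 days to the end of July leaves 73.
August has 31 days (42 left).
September has 30 days (12 left).
12 days into October → October 12, 2045.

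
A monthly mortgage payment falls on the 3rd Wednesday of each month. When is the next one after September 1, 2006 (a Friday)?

September 2006 starts on a Friday; its first Wednesday is the 6th, so the 3rd Wednesday is the 20th — September 20, 2006.
September 20, 2006 is after September 1, 2006, so that is the next one.

September 20, 2006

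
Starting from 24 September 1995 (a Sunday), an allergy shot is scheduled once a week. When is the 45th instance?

The 45th occurrence is 44 intervals after the first: 44 × 7 = 308 days after 24 September 1995.
September has 30 days — 6 days to the end of September leaves 302.
October has 31 days (271 left).
November has 30 days (241 left).
December has 31 days (210 left).
January has 31 days (179 left).
February has 29 days (150 left).
March has 31 days (119 left).
April has 30 days (89 left).
May has 31 days (58 left).
June has 30 days (28 left).
28 days into July → 28 July 1996.

28 July 1996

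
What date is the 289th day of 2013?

January has 31 days (289 − 31 = 258 remain).
February has 28 days (258 − 28 = 230 remain).
March has 31 days (230 − 31 = 199 remain).
April has 30 days (199 − 30 = 169 remain).
May has 31 days (169 − 31 = 138 remain).
June has 30 days (138 − 30 = 108 remain).
July has 31 days (108 − 31 = 77 remain).
August has 31 days (77 − 31 = 46 remain).
September has 30 days (46 − 30 = 16 remain).
16 into October → October 16.

16 October 2013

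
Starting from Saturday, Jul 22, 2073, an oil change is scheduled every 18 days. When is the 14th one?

Mar 13, 2074

The 14th occurrence is 13 intervals after the first: 13 × 18 = 234 days after Jul 22, 2073.
Jul has 31 days — 9 days to the end of Jul leaves 225.
Aug has 31 days (194 left).
Sep has 30 days (164 left).
Oct has 31 days (133 left).
Nov has 30 days (103 left).
Dec has 31 days (72 left).
Jan has 31 days (41 left).
Feb has 28 days (13 left).
13 days into Mar → Mar 13, 2074.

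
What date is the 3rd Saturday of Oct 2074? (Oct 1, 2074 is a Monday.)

Oct 20, 2074

Oct 2074 begins on a Monday, so the first Saturday is Oct 6 (5 days later).
The 3rd Saturday is 2 weeks later: 6 + 14 = 20.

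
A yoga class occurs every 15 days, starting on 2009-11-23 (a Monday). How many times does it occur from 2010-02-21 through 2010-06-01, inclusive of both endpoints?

Occurrences land 15·i days after 2009-11-23 for i = 0, 1, 2, …
2010-02-21 is 90 days after the start; 90 ÷ 15 = 6 remainder 0. First occurrence in the window: #7 on 2010-02-21 (6×15 = 90 days in).
2010-06-01 is 190 days after the start; 190 ÷ 15 = 12 remainder 10. Last occurrence in the window: #13 on 2010-05-22.
Occurrences #7 through #13: 7 in total.

7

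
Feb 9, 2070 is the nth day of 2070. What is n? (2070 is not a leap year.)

40

Days in months before Feb: 31 = 31.
Plus 9 days into Feb → day 40.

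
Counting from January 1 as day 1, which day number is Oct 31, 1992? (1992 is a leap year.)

Days in months before Oct: 31 + 29 + 31 + 30 + 31 + 30 + 31 + 31 + 30 = 274.
Plus 31 days into Oct → day 305.

305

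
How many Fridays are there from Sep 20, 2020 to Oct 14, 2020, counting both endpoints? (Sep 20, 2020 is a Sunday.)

Sep 20, 2020 is a Sunday; the first Friday on or after it is Sep 25, 2020 (5 days later).
From Sep 25, 2020 to Oct 14, 2020: 5 + 14 = 19 days (rest of Sep, Oct).
19 ÷ 7 = 2 full weeks with remainder 5, so 2 more Fridays after the first → 3.

3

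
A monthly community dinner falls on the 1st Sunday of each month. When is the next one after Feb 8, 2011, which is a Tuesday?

Feb 2011 starts on a Tuesday, so its 1st Sunday is Feb 6, 2011 (5 days in).
That is not after Feb 8, 2011, so look at Mar 2011.
Mar 2011 starts on a Tuesday, so its 1st Sunday is Mar 6, 2011 (5 days in).

Mar 6, 2011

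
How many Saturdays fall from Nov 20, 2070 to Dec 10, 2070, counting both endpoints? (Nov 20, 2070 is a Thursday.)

Nov 20, 2070 is a Thursday; the first Saturday on or after it is Nov 22, 2070 (2 days later).
From Nov 22, 2070 to Dec 10, 2070: 8 + 10 = 18 days (rest of Nov, Dec).
18 ÷ 7 = 2 full weeks with remainder 4, so 2 more Saturdays after the first → 3.

3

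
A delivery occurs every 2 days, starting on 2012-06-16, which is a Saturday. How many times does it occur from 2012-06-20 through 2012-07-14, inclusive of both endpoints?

13

Occurrences land 2·i days after 2012-06-16 for i = 0, 1, 2, …
2012-06-20 is 4 days after the start; 4 ÷ 2 = 2 remainder 0. First occurrence in the window: #3 on 2012-06-20 (2×2 = 4 days in).
2012-07-14 is 28 days after the start; 28 ÷ 2 = 14 remainder 0. Last occurrence in the window: #15 on 2012-07-14.
Occurrences #3 through #15: 13 in total.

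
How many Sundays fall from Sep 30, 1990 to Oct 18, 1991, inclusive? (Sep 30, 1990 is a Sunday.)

Sep 30, 1990 is a Sunday; the first Sunday on or after it is Sep 30, 1990.
From Sep 30, 1990 to Oct 18, 1991: 92 + 291 = 383 days (rest of 1990, to Oct 18, 1991 in 1991).
383 ÷ 7 = 54 full weeks with remainder 5, so 54 more Sundays after the first → 55.

55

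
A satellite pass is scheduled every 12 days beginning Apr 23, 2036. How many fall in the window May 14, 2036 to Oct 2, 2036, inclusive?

Occurrences land 12·i days after Apr 23, 2036 for i = 0, 1, 2, …
May 14, 2036 is 21 days after the start; 21 ÷ 12 = 1 remainder 9; since the remainder is 9, round up to i = 2. First occurrence in the window: #3 on May 17, 2036 (2×12 = 24 days in).
Oct 2, 2036 is 162 days after the start; 162 ÷ 12 = 13 remainder 6. Last occurrence in the window: #14 on Sep 26, 2036.
Occurrences #3 through #14: 12 in total.

12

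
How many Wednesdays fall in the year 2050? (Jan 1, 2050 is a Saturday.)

Jan 1, 2050 is a Saturday; the first Wednesday on or after it is Jan 5, 2050 (4 days later).
From Jan 5, 2050 to Dec 31, 2050: 26 + 28 + 31 + 30 + 31 + 30 + 31 + 31 + 30 + 31 + 30 + 31 = 360 days (rest of Jan, Feb, Mar, Apr, May, Jun, Jul, Aug, Sep, Oct, Nov, Dec).
360 ÷ 7 = 51 full weeks with remainder 3, so 51 more Wednesdays after the first → 52.

52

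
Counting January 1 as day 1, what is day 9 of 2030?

9 into January → January 9.

2030-01-09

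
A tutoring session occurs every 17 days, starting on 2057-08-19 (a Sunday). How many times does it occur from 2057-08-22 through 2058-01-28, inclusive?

Occurrences land 17·i days after 2057-08-19 for i = 0, 1, 2, …
2057-08-22 is 3 days after the start; 3 ÷ 17 = 0 remainder 3; since the remainder is 3, round up to i = 1. First occurrence in the window: #2 on 2057-09-05 (1×17 = 17 days in).
2058-01-28 is 162 days after the start; 162 ÷ 17 = 9 remainder 9. Last occurrence in the window: #10 on 2058-01-19.
Occurrences #2 through #10: 9 in total.

9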